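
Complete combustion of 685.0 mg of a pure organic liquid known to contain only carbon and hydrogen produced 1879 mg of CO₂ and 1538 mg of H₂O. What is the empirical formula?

CH4

mol C = 1.879 g CO₂ ÷ 44.009 g/mol = 0.042696 mol
mol H = 2 × 1.538 g H₂O ÷ 18.015 g/mol = 0.17075 mol
Divide by the smallest (0.042696 mol): C 1.000, H 3.999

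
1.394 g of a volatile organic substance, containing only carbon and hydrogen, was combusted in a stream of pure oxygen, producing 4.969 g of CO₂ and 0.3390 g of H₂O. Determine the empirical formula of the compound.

mol C = 4.969 g CO₂ ÷ 44.009 g/mol = 0.11291 mol
mol H = 2 × 0.3390 g H₂O ÷ 18.015 g/mol = 0.037635 mol
Divide by the smallest (0.037635 mol): C 3.000, H 1.000

C3H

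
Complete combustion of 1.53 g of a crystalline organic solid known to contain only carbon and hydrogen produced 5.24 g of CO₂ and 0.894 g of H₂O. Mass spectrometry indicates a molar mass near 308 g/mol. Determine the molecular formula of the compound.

C24H20

mol C = 5.24 g CO₂ ÷ 44.009 g/mol = 0.1191 mol
mol H = 2 × 0.894 g H₂O ÷ 18.015 g/mol = 0.09925 mol
Divide by the smallest (0.09925 mol): C 1.200, H 1.000
Multiplying each by 5 gives whole numbers: C 6.00, H 5.00
Empirical formula: C6H5
Empirical-formula mass = 77.11 g/mol; 308 ÷ 77.11 ≈ 4, so the molecular formula is C24H20.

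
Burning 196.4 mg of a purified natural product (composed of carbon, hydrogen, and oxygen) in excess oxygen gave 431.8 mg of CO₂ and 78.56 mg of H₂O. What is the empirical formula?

C9H8O4

mol C = 0.4318 g CO₂ ÷ 44.009 g/mol = 0.0098116 mol
mol H = 2 × 0.07856 g H₂O ÷ 18.015 g/mol = 0.0087216 mol
mass O = 0.1964 − (0.11785 + 0.0087914) = 0.069761 g → mol O = 0.069761 ÷ 15.999 = 0.0043603 mol
Divide by the smallest (0.0043603 mol): C 2.250, H 2.000, O 1.000
Multiplying each by 4 gives whole numbers: C 9.00, H 8.00, O 4.00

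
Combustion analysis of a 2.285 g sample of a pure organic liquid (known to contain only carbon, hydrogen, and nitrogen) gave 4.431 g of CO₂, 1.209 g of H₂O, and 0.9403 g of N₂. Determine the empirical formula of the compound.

mol C = 4.431 g CO₂ ÷ 44.009 g/mol = 0.10068 mol
mol H = 2 × 1.209 g H₂O ÷ 18.015 g/mol = 0.13422 mol
mol N = 2 × 0.9403 g N₂ ÷ 28.014 g/mol = 0.067131 mol
Divide by the smallest (0.067131 mol): C 1.500, H 1.999, N 1.000
Multiplying each by 2 gives whole numbers: C 3.00, H 4.00, N 2.00

C3H4N2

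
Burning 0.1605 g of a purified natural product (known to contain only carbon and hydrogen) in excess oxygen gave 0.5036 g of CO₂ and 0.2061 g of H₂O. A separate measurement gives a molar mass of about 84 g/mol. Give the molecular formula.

mol C = 0.5036 g CO₂ ÷ 44.009 g/mol = 0.011443 mol
mol H = 2 × 0.2061 g H₂O ÷ 18.015 g/mol = 0.022881 mol
Divide by the smallest (0.011443 mol): C 1.000, H 2.000
Empirical formula: CH2
Empirical-formula mass = 14.03 g/mol; 84 ÷ 14.03 ≈ 6, so the molecular formula is C6H12.

C6H12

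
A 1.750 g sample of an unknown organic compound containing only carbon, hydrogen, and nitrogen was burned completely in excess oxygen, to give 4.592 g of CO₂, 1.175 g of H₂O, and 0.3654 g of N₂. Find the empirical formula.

C4H5N

mol C = 4.592 g CO₂ ÷ 44.009 g/mol = 0.10434 mol
mol H = 2 × 1.175 g H₂O ÷ 18.015 g/mol = 0.13045 mol
mol N = 2 × 0.3654 g N₂ ÷ 28.014 g/mol = 0.026087 mol
Divide by the smallest (0.026087 mol): C 4.000, H 5.000, N 1.000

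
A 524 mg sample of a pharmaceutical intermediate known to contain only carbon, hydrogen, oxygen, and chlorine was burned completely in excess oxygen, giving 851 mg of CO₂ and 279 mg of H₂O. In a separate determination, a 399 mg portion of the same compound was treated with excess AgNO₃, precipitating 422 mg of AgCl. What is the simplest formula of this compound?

C5H8ClO2

mol C = 0.851 g CO₂ ÷ 44.009 g/mol = 0.01934 mol
mol H = 2 × 0.279 g H₂O ÷ 18.015 g/mol = 0.03097 mol
From the AgCl data: mol Cl per gram of compound = (0.422 ÷ 143.318) ÷ 0.399 = 0.007380 mol/g, so in the 0.524 g combustion sample mol Cl = 0.003867 mol
mass O = 0.524 − (0.2323 + 0.03122 + 0.1371) = 0.1234 g → mol O = 0.1234 ÷ 15.999 = 0.007715 mol
Divide by the smallest (0.003867 mol): C 5.001, H 8.010, Cl 1.000, O 1.995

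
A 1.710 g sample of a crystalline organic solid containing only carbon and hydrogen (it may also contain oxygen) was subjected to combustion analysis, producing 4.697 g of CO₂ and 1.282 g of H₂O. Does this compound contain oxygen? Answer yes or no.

mol C = 4.697 g CO₂ ÷ 44.009 g/mol = 0.10673 mol
mol H = 2 × 1.282 g H₂O ÷ 18.015 g/mol = 0.14233 mol
C and H account for only 1.4254 g of the 1.710 g sample; the remaining 0.28462 g must be oxygen.

yes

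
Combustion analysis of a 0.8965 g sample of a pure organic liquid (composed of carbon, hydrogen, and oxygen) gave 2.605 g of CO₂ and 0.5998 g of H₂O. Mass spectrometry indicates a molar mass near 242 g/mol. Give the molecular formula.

C16H18O2

mol C = 2.605 g CO₂ ÷ 44.009 g/mol = 0.059192 mol
mol H = 2 × 0.5998 g H₂O ÷ 18.015 g/mol = 0.066589 mol
mass O = 0.8965 − (0.71096 + 0.067122) = 0.11842 g → mol O = 0.11842 ÷ 15.999 = 0.0074016 mol
Divide by the smallest (0.0074016 mol): C 7.997, H 8.997, O 1.000
Empirical formula: C8H9O
Empirical-formula mass = 121.16 g/mol; 242 ÷ 121.16 ≈ 2, so the molecular formula is C16H18O2.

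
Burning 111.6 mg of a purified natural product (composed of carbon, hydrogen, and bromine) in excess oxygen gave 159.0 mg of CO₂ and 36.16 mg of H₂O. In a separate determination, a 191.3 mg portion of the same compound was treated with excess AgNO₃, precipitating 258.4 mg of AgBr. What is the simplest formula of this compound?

C9H10Br2

mol C = 0.1590 g CO₂ ÷ 44.009 g/mol = 0.0036129 mol
mol H = 2 × 0.03616 g H₂O ÷ 18.015 g/mol = 0.0040144 mol
From the AgBr data: mol Br per gram of compound = (0.2584 ÷ 187.772) ÷ 0.1913 = 0.0071936 mol/g, so in the 0.1116 g combustion sample mol Br = 0.00080281 mol
Divide by the smallest (0.00080281 mol): C 4.500, H 5.000, Br 1.000
Multiplying each by 2 gives whole numbers: C 9.00, H 10.00, Br 2.00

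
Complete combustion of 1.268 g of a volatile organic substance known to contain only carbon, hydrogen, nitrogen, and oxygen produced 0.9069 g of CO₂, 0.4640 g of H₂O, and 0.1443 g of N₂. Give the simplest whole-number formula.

C2H5NO5

mol C = 0.9069 g CO₂ ÷ 44.009 g/mol = 0.020607 mol
mol H = 2 × 0.4640 g H₂O ÷ 18.015 g/mol = 0.051513 mol
mol N = 2 × 0.1443 g N₂ ÷ 28.014 g/mol = 0.010302 mol
mass O = 1.268 − (0.24751 + 0.051925 + 0.14430) = 0.82426 g → mol O = 0.82426 ÷ 15.999 = 0.051520 mol
Divide by the smallest (0.010302 mol): C 2.000, H 5.000, N 1.000, O 5.001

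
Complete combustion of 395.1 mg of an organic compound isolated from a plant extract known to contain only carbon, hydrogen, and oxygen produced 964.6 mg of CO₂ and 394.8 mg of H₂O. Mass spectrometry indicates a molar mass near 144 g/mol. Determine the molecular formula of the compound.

C8H16O2

mol C = 0.9646 g CO₂ ÷ 44.009 g/mol = 0.021918 mol
mol H = 2 × 0.3948 g H₂O ÷ 18.015 g/mol = 0.043830 mol
mass O = 0.3951 − (0.26326 + 0.044181) = 0.087659 g → mol O = 0.087659 ÷ 15.999 = 0.0054790 mol
Divide by the smallest (0.0054790 mol): C 4.000, H 8.000, O 1.000
Empirical formula: C4H8O
Empirical-formula mass = 72.11 g/mol; 144 ÷ 72.11 ≈ 2, so the molecular formula is C8H16O2.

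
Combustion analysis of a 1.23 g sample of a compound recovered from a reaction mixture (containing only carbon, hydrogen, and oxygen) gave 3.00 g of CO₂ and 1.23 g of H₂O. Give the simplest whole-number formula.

mol C = 3.00 g CO₂ ÷ 44.009 g/mol = 0.06817 mol
mol H = 2 × 1.23 g H₂O ÷ 18.015 g/mol = 0.1366 mol
mass O = 1.23 − (0.8188 + 0.1376) = 0.2736 g → mol O = 0.2736 ÷ 15.999 = 0.01710 mol
Divide by the smallest (0.01710 mol): C 3.986, H 7.985, O 1.000

C4H8O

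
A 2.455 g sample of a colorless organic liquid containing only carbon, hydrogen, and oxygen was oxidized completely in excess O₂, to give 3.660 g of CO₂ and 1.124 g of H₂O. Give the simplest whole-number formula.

mol C = 3.660 g CO₂ ÷ 44.009 g/mol = 0.083165 mol
mol H = 2 × 1.124 g H₂O ÷ 18.015 g/mol = 0.12478 mol
mass O = 2.455 − (0.99889 + 0.12578) = 1.3303 g → mol O = 1.3303 ÷ 15.999 = 0.083150 mol
Divide by the smallest (0.083150 mol): C 1.000, H 1.501, O 1.000
Multiplying each by 2 gives whole numbers: C 2.00, H 3.00, O 2.00

C2H3O2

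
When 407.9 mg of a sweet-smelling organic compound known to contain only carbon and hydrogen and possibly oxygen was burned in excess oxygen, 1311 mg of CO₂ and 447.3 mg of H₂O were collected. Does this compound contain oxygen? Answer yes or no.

mol C = 1.311 g CO₂ ÷ 44.009 g/mol = 0.029789 mol
mol H = 2 × 0.4473 g H₂O ÷ 18.015 g/mol = 0.049659 mol
C and H together account for 0.40786 g — essentially the entire 0.4079 g sample — so the compound contains no oxygen.

no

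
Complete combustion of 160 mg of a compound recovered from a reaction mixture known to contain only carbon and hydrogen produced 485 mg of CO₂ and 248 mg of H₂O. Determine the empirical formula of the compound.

mol C = 0.485 g CO₂ ÷ 44.009 g/mol = 0.01102 mol
mol H = 2 × 0.248 g H₂O ÷ 18.015 g/mol = 0.02753 mol
Divide by the smallest (0.01102 mol): C 1.000, H 2.498
Multiplying each by 2 gives whole numbers: C 2.00, H 5.00

C2H5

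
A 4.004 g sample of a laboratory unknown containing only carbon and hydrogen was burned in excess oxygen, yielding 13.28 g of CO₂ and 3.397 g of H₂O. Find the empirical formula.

C4H5

mol C = 13.28 g CO₂ ÷ 44.009 g/mol = 0.30176 mol
mol H = 2 × 3.397 g H₂O ÷ 18.015 g/mol = 0.37713 mol
Divide by the smallest (0.30176 mol): C 1.000, H 1.250
Multiplying each by 4 gives whole numbers: C 4.00, H 5.00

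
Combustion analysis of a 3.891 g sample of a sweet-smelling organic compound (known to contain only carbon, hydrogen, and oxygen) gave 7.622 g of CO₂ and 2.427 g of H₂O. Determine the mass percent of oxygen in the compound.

39.56%

mol C = 7.622 g CO₂ ÷ 44.009 g/mol = 0.17319 mol
mol H = 2 × 2.427 g H₂O ÷ 18.015 g/mol = 0.26944 mol
mass O = 3.891 − (2.0802 + 0.27160) = 1.5392 g → mol O = 1.5392 ÷ 15.999 = 0.096206 mol
mass % O = 1.5392 g ÷ 3.891 g × 100%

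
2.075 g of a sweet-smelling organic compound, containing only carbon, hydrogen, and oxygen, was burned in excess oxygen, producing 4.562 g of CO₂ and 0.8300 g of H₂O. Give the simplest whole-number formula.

mol C = 4.562 g CO₂ ÷ 44.009 g/mol = 0.10366 mol
mol H = 2 × 0.8300 g H₂O ÷ 18.015 g/mol = 0.092145 mol
mass O = 2.075 − (1.2451 + 0.092883) = 0.73705 g → mol O = 0.73705 ÷ 15.999 = 0.046068 mol
Divide by the smallest (0.046068 mol): C 2.250, H 2.000, O 1.000
Multiplying each by 4 gives whole numbers: C 9.00, H 8.00, O 4.00

C9H8O4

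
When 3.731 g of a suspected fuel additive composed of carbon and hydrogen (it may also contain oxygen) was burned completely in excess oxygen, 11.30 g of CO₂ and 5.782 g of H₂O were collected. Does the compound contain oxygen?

mol C = 11.30 g CO₂ ÷ 44.009 g/mol = 0.25677 mol
mol H = 2 × 5.782 g H₂O ÷ 18.015 g/mol = 0.64191 mol
C and H together account for 3.7311 g — essentially the entire 3.731 g sample — so the compound contains no oxygen.

no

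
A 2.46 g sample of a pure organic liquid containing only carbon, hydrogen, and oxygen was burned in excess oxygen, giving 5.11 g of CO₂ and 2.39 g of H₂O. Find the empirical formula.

C7H16O3

mol C = 5.11 g CO₂ ÷ 44.009 g/mol = 0.1161 mol
mol H = 2 × 2.39 g H₂O ÷ 18.015 g/mol = 0.2653 mol
mass O = 2.46 − (1.395 + 0.2675) = 0.7979 g → mol O = 0.7979 ÷ 15.999 = 0.04987 mol
Divide by the smallest (0.04987 mol): C 2.328, H 5.320, O 1.000
Multiplying each by 3 gives whole numbers: C 6.98, H 15.96, O 3.00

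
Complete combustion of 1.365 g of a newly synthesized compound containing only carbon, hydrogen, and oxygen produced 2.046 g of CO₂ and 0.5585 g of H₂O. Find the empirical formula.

mol C = 2.046 g CO₂ ÷ 44.009 g/mol = 0.046490 mol
mol H = 2 × 0.5585 g H₂O ÷ 18.015 g/mol = 0.062004 mol
mass O = 1.365 − (0.55840 + 0.062500) = 0.74410 g → mol O = 0.74410 ÷ 15.999 = 0.046509 mol
Divide by the smallest (0.046490 mol): C 1.000, H 1.334, O 1.000
Multiplying each by 3 gives whole numbers: C 3.00, H 4.00, O 3.00

C3H4O3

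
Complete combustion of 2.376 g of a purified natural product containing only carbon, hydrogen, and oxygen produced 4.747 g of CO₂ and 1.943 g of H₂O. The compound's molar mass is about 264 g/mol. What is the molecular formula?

C12H24O6

mol C = 4.747 g CO₂ ÷ 44.009 g/mol = 0.10786 mol
mol H = 2 × 1.943 g H₂O ÷ 18.015 g/mol = 0.21571 mol
mass O = 2.376 − (1.2956 + 0.21743) = 0.86301 g → mol O = 0.86301 ÷ 15.999 = 0.053941 mol
Divide by the smallest (0.053941 mol): C 2.000, H 3.999, O 1.000
Empirical formula: C2H4O
Empirical-formula mass = 44.05 g/mol; 264 ÷ 44.05 ≈ 6, so the molecular formula is C12H24O6.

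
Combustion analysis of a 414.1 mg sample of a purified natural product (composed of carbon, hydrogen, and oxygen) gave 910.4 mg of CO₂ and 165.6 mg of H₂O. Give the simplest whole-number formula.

C9H8O4

mol C = 0.9104 g CO₂ ÷ 44.009 g/mol = 0.020687 mol
mol H = 2 × 0.1656 g H₂O ÷ 18.015 g/mol = 0.018385 mol
mass O = 0.4141 − (0.24847 + 0.018532) = 0.14710 g → mol O = 0.14710 ÷ 15.999 = 0.0091944 mol
Divide by the smallest (0.0091944 mol): C 2.250, H 2.000, O 1.000
Multiplying each by 4 gives whole numbers: C 9.00, H 8.00, O 4.00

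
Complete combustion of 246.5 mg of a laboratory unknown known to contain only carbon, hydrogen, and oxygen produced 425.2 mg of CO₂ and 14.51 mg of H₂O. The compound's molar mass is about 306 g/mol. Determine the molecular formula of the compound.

C12H2O10

mol C = 0.4252 g CO₂ ÷ 44.009 g/mol = 0.0096617 mol
mol H = 2 × 0.01451 g H₂O ÷ 18.015 g/mol = 0.0016109 mol
mass O = 0.2465 − (0.11605 + 0.0016238) = 0.12883 g → mol O = 0.12883 ÷ 15.999 = 0.0080524 mol
Divide by the smallest (0.0016109 mol): C 5.998, H 1.000, O 4.999
Empirical formula: C6HO5
Empirical-formula mass = 153.07 g/mol; 306 ÷ 153.07 ≈ 2, so the molecular formula is C12H2O10.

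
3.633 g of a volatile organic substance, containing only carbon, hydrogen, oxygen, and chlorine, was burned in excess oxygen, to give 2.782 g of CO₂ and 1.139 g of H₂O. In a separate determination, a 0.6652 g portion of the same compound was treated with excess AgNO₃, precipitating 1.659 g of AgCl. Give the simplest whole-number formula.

C2H4Cl2O

mol C = 2.782 g CO₂ ÷ 44.009 g/mol = 0.063214 mol
mol H = 2 × 1.139 g H₂O ÷ 18.015 g/mol = 0.12645 mol
From the AgCl data: mol Cl per gram of compound = (1.659 ÷ 143.318) ÷ 0.6652 = 0.017402 mol/g, so in the 3.633 g combustion sample mol Cl = 0.063221 mol
mass O = 3.633 − (0.75927 + 0.12746 + 2.2412) = 0.50510 g → mol O = 0.50510 ÷ 15.999 = 0.031571 mol
Divide by the smallest (0.031571 mol): C 2.002, H 4.005, Cl 2.003, O 1.000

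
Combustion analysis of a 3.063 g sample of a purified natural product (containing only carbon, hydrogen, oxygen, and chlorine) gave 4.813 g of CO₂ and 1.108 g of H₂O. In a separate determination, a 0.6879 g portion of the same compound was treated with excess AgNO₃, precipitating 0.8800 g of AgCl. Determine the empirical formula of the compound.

mol C = 4.813 g CO₂ ÷ 44.009 g/mol = 0.10936 mol
mol H = 2 × 1.108 g H₂O ÷ 18.015 g/mol = 0.12301 mol
From the AgCl data: mol Cl per gram of compound = (0.8800 ÷ 143.318) ÷ 0.6879 = 0.0089260 mol/g, so in the 3.063 g combustion sample mol Cl = 0.027340 mol
mass O = 3.063 − (1.3136 + 0.12399 + 0.96921) = 0.65622 g → mol O = 0.65622 ÷ 15.999 = 0.041016 mol
Divide by the smallest (0.027340 mol): C 4.000, H 4.499, Cl 1.000, O 1.500
Multiplying each by 2 gives whole numbers: C 8.00, H 9.00, Cl 2.00, O 3.00

C8H9Cl2O3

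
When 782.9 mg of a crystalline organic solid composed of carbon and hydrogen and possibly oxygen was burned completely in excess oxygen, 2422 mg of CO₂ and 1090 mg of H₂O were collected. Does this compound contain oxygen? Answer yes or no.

no

mol C = 2.422 g CO₂ ÷ 44.009 g/mol = 0.055034 mol
mol H = 2 × 1.090 g H₂O ÷ 18.015 g/mol = 0.12101 mol
C and H together account for 0.78299 g — essentially the entire 0.7829 g sample — so the compound contains no oxygen.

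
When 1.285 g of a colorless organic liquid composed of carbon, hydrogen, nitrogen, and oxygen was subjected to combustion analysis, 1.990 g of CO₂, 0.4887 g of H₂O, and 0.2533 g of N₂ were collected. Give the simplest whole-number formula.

C5H6N2O3

mol C = 1.990 g CO₂ ÷ 44.009 g/mol = 0.045218 mol
mol H = 2 × 0.4887 g H₂O ÷ 18.015 g/mol = 0.054255 mol
mol N = 2 × 0.2533 g N₂ ÷ 28.014 g/mol = 0.018084 mol
mass O = 1.285 − (0.54311 + 0.054689 + 0.25330) = 0.43390 g → mol O = 0.43390 ÷ 15.999 = 0.027120 mol
Divide by the smallest (0.018084 mol): C 2.500, H 3.000, N 1.000, O 1.500
Multiplying each by 2 gives whole numbers: C 5.00, H 6.00, N 2.00, O 3.00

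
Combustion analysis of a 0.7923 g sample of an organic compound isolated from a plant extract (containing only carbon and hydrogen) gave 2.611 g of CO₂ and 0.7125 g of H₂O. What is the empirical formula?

C3H4

mol C = 2.611 g CO₂ ÷ 44.009 g/mol = 0.059329 mol
mol H = 2 × 0.7125 g H₂O ÷ 18.015 g/mol = 0.079101 mol
Divide by the smallest (0.059329 mol): C 1.000, H 1.333
Multiplying each by 3 gives whole numbers: C 3.00, H 4.00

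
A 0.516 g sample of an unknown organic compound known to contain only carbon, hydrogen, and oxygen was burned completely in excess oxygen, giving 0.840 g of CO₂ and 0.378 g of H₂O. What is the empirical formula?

C5H11O4

mol C = 0.840 g CO₂ ÷ 44.009 g/mol = 0.01909 mol
mol H = 2 × 0.378 g H₂O ÷ 18.015 g/mol = 0.04197 mol
mass O = 0.516 − (0.2293 + 0.04230) = 0.2444 g → mol O = 0.2444 ÷ 15.999 = 0.01528 mol
Divide by the smallest (0.01528 mol): C 1.249, H 2.747, O 1.000
Multiplying each by 4 gives whole numbers: C 5.00, H 10.99, O 4.00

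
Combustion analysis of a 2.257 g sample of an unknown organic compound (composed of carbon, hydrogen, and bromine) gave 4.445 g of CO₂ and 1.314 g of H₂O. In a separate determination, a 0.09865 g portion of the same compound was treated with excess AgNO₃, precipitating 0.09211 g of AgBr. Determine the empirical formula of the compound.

C9H13Br

mol C = 4.445 g CO₂ ÷ 44.009 g/mol = 0.10100 mol
mol H = 2 × 1.314 g H₂O ÷ 18.015 g/mol = 0.14588 mol
From the AgBr data: mol Br per gram of compound = (0.09211 ÷ 187.772) ÷ 0.09865 = 0.0049725 mol/g, so in the 2.257 g combustion sample mol Br = 0.011223 mol
Divide by the smallest (0.011223 mol): C 9.000, H 12.998, Br 1.000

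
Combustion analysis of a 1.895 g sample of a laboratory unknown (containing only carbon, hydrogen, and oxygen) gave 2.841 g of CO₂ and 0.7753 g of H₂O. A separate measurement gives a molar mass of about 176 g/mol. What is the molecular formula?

mol C = 2.841 g CO₂ ÷ 44.009 g/mol = 0.064555 mol
mol H = 2 × 0.7753 g H₂O ÷ 18.015 g/mol = 0.086073 mol
mass O = 1.895 − (0.77537 + 0.086761) = 1.0329 g → mol O = 1.0329 ÷ 15.999 = 0.064558 mol
Divide by the smallest (0.064555 mol): C 1.000, H 1.333, O 1.000
Multiplying each by 3 gives whole numbers: C 3.00, H 4.00, O 3.00
Empirical formula: C3H4O3
Empirical-formula mass = 88.06 g/mol; 176 ÷ 88.06 ≈ 2, so the molecular formula is C6H8O6.

C6H8O6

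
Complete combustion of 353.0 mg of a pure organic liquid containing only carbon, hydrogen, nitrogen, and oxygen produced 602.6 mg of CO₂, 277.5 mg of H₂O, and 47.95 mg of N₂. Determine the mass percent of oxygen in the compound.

mol C = 0.6026 g CO₂ ÷ 44.009 g/mol = 0.013693 mol
mol H = 2 × 0.2775 g H₂O ÷ 18.015 g/mol = 0.030808 mol
mol N = 2 × 0.04795 g N₂ ÷ 28.014 g/mol = 0.0034233 mol
mass O = 0.3530 − (0.16446 + 0.031054 + 0.047950) = 0.10953 g → mol O = 0.10953 ÷ 15.999 = 0.0068463 mol
mass % O = 0.10953 g ÷ 0.3530 g × 100%

31.03%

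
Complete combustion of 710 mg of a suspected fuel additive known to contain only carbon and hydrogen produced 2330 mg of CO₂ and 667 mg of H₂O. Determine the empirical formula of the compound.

C5H7

mol C = 2.33 g CO₂ ÷ 44.009 g/mol = 0.05294 mol
mol H = 2 × 0.667 g H₂O ÷ 18.015 g/mol = 0.07405 mol
Divide by the smallest (0.05294 mol): C 1.000, H 1.399
Multiplying each by 5 gives whole numbers: C 5.00, H 6.99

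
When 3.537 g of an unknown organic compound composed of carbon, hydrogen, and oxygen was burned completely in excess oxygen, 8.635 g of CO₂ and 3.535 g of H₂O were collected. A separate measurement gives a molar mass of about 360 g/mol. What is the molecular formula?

C20H40O5

mol C = 8.635 g CO₂ ÷ 44.009 g/mol = 0.19621 mol
mol H = 2 × 3.535 g H₂O ÷ 18.015 g/mol = 0.39245 mol
mass O = 3.537 − (2.3567 + 0.39559) = 0.78473 g → mol O = 0.78473 ÷ 15.999 = 0.049049 mol
Divide by the smallest (0.049049 mol): C 4.000, H 8.001, O 1.000
Empirical formula: C4H8O
Empirical-formula mass = 72.11 g/mol; 360 ÷ 72.11 ≈ 5, so the molecular formula is C20H40O5.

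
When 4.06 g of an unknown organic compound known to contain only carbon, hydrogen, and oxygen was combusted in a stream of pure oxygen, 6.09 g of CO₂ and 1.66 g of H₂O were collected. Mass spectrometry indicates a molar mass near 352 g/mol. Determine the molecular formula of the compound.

C12H16O12

mol C = 6.09 g CO₂ ÷ 44.009 g/mol = 0.1384 mol
mol H = 2 × 1.66 g H₂O ÷ 18.015 g/mol = 0.1843 mol
mass O = 4.06 − (1.662 + 0.1858) = 2.212 g → mol O = 2.212 ÷ 15.999 = 0.1383 mol
Divide by the smallest (0.1383 mol): C 1.001, H 1.333, O 1.000
Multiplying each by 3 gives whole numbers: C 3.00, H 4.00, O 3.00
Empirical formula: C3H4O3
Empirical-formula mass = 88.06 g/mol; 352 ÷ 88.06 ≈ 4, so the molecular formula is C12H16O12.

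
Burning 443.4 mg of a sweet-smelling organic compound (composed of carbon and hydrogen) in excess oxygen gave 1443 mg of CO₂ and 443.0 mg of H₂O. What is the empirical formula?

mol C = 1.443 g CO₂ ÷ 44.009 g/mol = 0.032789 mol
mol H = 2 × 0.4430 g H₂O ÷ 18.015 g/mol = 0.049181 mol
Divide by the smallest (0.032789 mol): C 1.000, H 1.500
Multiplying each by 2 gives whole numbers: C 2.00, H 3.00

C2H3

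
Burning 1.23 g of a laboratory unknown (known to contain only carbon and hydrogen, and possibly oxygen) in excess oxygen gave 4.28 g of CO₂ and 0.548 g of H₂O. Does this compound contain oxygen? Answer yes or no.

mol C = 4.28 g CO₂ ÷ 44.009 g/mol = 0.09725 mol
mol H = 2 × 0.548 g H₂O ÷ 18.015 g/mol = 0.06084 mol
C and H together account for 1.229 g — essentially the entire 1.23 g sample — so the compound contains no oxygen.

no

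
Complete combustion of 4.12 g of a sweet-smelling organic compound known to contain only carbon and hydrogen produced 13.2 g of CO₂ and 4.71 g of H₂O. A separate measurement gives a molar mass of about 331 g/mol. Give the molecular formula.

mol C = 13.2 g CO₂ ÷ 44.009 g/mol = 0.2999 mol
mol H = 2 × 4.71 g H₂O ÷ 18.015 g/mol = 0.5229 mol
Divide by the smallest (0.2999 mol): C 1.000, H 1.743
Multiplying each by 4 gives whole numbers: C 4.00, H 6.97
Empirical formula: C4H7
Empirical-formula mass = 55.10 g/mol; 331 ÷ 55.10 ≈ 6, so the molecular formula is C24H42.

C24H42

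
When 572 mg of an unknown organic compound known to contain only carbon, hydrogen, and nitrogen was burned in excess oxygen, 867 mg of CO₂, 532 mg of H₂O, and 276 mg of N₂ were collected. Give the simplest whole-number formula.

CH3N

mol C = 0.867 g CO₂ ÷ 44.009 g/mol = 0.01970 mol
mol H = 2 × 0.532 g H₂O ÷ 18.015 g/mol = 0.05906 mol
mol N = 2 × 0.276 g N₂ ÷ 28.014 g/mol = 0.01970 mol
Divide by the smallest (0.01970 mol): C 1.000, H 2.998, N 1.000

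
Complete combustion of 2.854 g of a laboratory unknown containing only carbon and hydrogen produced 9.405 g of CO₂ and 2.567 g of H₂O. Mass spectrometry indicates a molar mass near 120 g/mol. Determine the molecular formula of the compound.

C9H12

mol C = 9.405 g CO₂ ÷ 44.009 g/mol = 0.21371 mol
mol H = 2 × 2.567 g H₂O ÷ 18.015 g/mol = 0.28498 mol
Divide by the smallest (0.21371 mol): C 1.000, H 1.334
Multiplying each by 3 gives whole numbers: C 3.00, H 4.00
Empirical formula: C3H4
Empirical-formula mass = 40.06 g/mol; 120 ÷ 40.06 ≈ 3, so the molecular formula is C9H12.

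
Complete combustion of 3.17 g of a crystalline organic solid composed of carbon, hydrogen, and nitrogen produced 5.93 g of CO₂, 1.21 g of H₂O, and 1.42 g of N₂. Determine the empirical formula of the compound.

C4H4N3

mol C = 5.93 g CO₂ ÷ 44.009 g/mol = 0.1347 mol
mol H = 2 × 1.21 g H₂O ÷ 18.015 g/mol = 0.1343 mol
mol N = 2 × 1.42 g N₂ ÷ 28.014 g/mol = 0.1014 mol
Divide by the smallest (0.1014 mol): C 1.329, H 1.325, N 1.000
Multiplying each by 3 gives whole numbers: C 3.99, H 3.98, N 3.00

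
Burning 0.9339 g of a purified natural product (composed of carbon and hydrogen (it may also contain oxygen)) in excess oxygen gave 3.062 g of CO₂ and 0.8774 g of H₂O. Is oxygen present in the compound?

mol C = 3.062 g CO₂ ÷ 44.009 g/mol = 0.069577 mol
mol H = 2 × 0.8774 g H₂O ÷ 18.015 g/mol = 0.097408 mol
C and H together account for 0.93387 g — essentially the entire 0.9339 g sample — so the compound contains no oxygen.

no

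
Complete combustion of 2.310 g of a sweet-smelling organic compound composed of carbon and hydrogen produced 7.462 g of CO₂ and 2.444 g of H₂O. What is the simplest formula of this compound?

mol C = 7.462 g CO₂ ÷ 44.009 g/mol = 0.16956 mol
mol H = 2 × 2.444 g H₂O ÷ 18.015 g/mol = 0.27133 mol
Divide by the smallest (0.16956 mol): C 1.000, H 1.600
Multiplying each by 5 gives whole numbers: C 5.00, H 8.00

C5H8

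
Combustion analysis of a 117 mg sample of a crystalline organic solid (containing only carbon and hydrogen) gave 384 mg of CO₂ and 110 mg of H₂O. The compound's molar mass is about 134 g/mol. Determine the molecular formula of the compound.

mol C = 0.384 g CO₂ ÷ 44.009 g/mol = 0.008725 mol
mol H = 2 × 0.110 g H₂O ÷ 18.015 g/mol = 0.01221 mol
Divide by the smallest (0.008725 mol): C 1.000, H 1.400
Multiplying each by 5 gives whole numbers: C 5.00, H 7.00
Empirical formula: C5H7
Empirical-formula mass = 67.11 g/mol; 134 ÷ 67.11 ≈ 2, so the molecular formula is C10H14.

C10H14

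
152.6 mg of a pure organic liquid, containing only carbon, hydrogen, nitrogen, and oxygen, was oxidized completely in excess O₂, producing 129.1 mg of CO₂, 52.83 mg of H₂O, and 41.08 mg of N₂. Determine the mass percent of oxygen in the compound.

mol C = 0.1291 g CO₂ ÷ 44.009 g/mol = 0.0029335 mol
mol H = 2 × 0.05283 g H₂O ÷ 18.015 g/mol = 0.0058651 mol
mol N = 2 × 0.04108 g N₂ ÷ 28.014 g/mol = 0.0029328 mol
mass O = 0.1526 − (0.035234 + 0.0059120 + 0.041080) = 0.070374 g → mol O = 0.070374 ÷ 15.999 = 0.0043986 mol
mass % O = 0.070374 g ÷ 0.1526 g × 100%

46.12%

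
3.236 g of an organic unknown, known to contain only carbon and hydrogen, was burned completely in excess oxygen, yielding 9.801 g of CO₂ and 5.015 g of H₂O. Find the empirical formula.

mol C = 9.801 g CO₂ ÷ 44.009 g/mol = 0.22270 mol
mol H = 2 × 5.015 g H₂O ÷ 18.015 g/mol = 0.55676 mol
Divide by the smallest (0.22270 mol): C 1.000, H 2.500
Multiplying each by 2 gives whole numbers: C 2.00, H 5.00

C2H5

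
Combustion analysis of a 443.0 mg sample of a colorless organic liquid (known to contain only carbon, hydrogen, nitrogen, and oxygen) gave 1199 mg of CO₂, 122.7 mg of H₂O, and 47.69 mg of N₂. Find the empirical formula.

mol C = 1.199 g CO₂ ÷ 44.009 g/mol = 0.027244 mol
mol H = 2 × 0.1227 g H₂O ÷ 18.015 g/mol = 0.013622 mol
mol N = 2 × 0.04769 g N₂ ÷ 28.014 g/mol = 0.0034047 mol
mass O = 0.4430 − (0.32723 + 0.013731 + 0.047690) = 0.054346 g → mol O = 0.054346 ÷ 15.999 = 0.0033969 mol
Divide by the smallest (0.0033969 mol): C 8.020, H 4.010, N 1.002, O 1.000

C8H4NO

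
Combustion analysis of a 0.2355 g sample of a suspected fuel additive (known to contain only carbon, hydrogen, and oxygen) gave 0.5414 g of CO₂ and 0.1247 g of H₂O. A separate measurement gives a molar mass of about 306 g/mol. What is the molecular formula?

mol C = 0.5414 g CO₂ ÷ 44.009 g/mol = 0.012302 mol
mol H = 2 × 0.1247 g H₂O ÷ 18.015 g/mol = 0.013844 mol
mass O = 0.2355 − (0.14776 + 0.013955) = 0.073786 g → mol O = 0.073786 ÷ 15.999 = 0.0046119 mol
Divide by the smallest (0.0046119 mol): C 2.667, H 3.002, O 1.000
Multiplying each by 3 gives whole numbers: C 8.00, H 9.01, O 3.00
Empirical formula: C8H9O3
Empirical-formula mass = 153.16 g/mol; 306 ÷ 153.16 ≈ 2, so the molecular formula is C16H18O6.

C16H18O6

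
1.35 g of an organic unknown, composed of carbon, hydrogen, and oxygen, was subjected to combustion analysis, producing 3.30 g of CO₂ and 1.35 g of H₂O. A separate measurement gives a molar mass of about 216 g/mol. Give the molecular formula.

mol C = 3.30 g CO₂ ÷ 44.009 g/mol = 0.07498 mol
mol H = 2 × 1.35 g H₂O ÷ 18.015 g/mol = 0.1499 mol
mass O = 1.35 − (0.9006 + 0.1511) = 0.2983 g → mol O = 0.2983 ÷ 15.999 = 0.01864 mol
Divide by the smallest (0.01864 mol): C 4.022, H 8.039, O 1.000
Empirical formula: C4H8O
Empirical-formula mass = 72.11 g/mol; 216 ÷ 72.11 ≈ 3, so the molecular formula is C12H24O3.

C12H24O3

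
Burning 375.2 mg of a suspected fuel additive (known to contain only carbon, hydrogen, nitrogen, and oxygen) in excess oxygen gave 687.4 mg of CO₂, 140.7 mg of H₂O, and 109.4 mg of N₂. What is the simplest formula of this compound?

mol C = 0.6874 g CO₂ ÷ 44.009 g/mol = 0.015620 mol
mol H = 2 × 0.1407 g H₂O ÷ 18.015 g/mol = 0.015620 mol
mol N = 2 × 0.1094 g N₂ ÷ 28.014 g/mol = 0.0078104 mol
mass O = 0.3752 − (0.18761 + 0.015745 + 0.10940) = 0.062449 g → mol O = 0.062449 ÷ 15.999 = 0.0039033 mol
Divide by the smallest (0.0039033 mol): C 4.002, H 4.002, N 2.001, O 1.000

C4H4N2O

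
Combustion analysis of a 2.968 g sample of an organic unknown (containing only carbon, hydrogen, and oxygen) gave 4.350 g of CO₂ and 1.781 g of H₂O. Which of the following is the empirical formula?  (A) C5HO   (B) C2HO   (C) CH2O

mol C = 4.350 g CO₂ ÷ 44.009 g/mol = 0.098843 mol
mol H = 2 × 1.781 g H₂O ÷ 18.015 g/mol = 0.19772 mol
mass O = 2.968 − (1.1872 + 0.19931) = 1.5815 g → mol O = 1.5815 ÷ 15.999 = 0.098849 mol
Divide by the smallest (0.098843 mol): C 1.000, H 2.000, O 1.000

(C) CH2O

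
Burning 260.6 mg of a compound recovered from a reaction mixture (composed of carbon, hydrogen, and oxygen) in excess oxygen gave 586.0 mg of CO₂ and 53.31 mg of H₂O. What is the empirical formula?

C9H4O4

mol C = 0.5860 g CO₂ ÷ 44.009 g/mol = 0.013315 mol
mol H = 2 × 0.05331 g H₂O ÷ 18.015 g/mol = 0.0059184 mol
mass O = 0.2606 − (0.15993 + 0.0059657) = 0.094702 g → mol O = 0.094702 ÷ 15.999 = 0.0059193 mol
Divide by the smallest (0.0059184 mol): C 2.250, H 1.000, O 1.000
Multiplying each by 4 gives whole numbers: C 9.00, H 4.00, O 4.00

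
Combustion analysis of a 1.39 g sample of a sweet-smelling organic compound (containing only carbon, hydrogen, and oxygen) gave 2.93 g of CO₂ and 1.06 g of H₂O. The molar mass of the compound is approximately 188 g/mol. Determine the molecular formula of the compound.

mol C = 2.93 g CO₂ ÷ 44.009 g/mol = 0.06658 mol
mol H = 2 × 1.06 g H₂O ÷ 18.015 g/mol = 0.1177 mol
mass O = 1.39 − (0.7997 + 0.1186) = 0.4717 g → mol O = 0.4717 ÷ 15.999 = 0.02948 mol
Divide by the smallest (0.02948 mol): C 2.258, H 3.991, O 1.000
Multiplying each by 4 gives whole numbers: C 9.03, H 15.97, O 4.00
Empirical formula: C9H16O4
Empirical-formula mass = 188.22 g/mol; 188 ÷ 188.22 ≈ 1, so the molecular formula is C9H16O4.

C9H16O4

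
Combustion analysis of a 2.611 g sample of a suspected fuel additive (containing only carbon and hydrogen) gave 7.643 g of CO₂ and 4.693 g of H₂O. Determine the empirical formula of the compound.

CH3

mol C = 7.643 g CO₂ ÷ 44.009 g/mol = 0.17367 mol
mol H = 2 × 4.693 g H₂O ÷ 18.015 g/mol = 0.52101 mol
Divide by the smallest (0.17367 mol): C 1.000, H 3.000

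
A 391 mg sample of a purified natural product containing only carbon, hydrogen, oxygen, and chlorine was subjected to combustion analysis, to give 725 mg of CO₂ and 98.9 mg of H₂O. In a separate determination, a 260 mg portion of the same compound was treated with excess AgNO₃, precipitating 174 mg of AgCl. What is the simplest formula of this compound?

C9H6ClO4

mol C = 0.725 g CO₂ ÷ 44.009 g/mol = 0.01647 mol
mol H = 2 × 0.0989 g H₂O ÷ 18.015 g/mol = 0.01098 mol
From the AgCl data: mol Cl per gram of compound = (0.174 ÷ 143.318) ÷ 0.260 = 0.004670 mol/g, so in the 0.391 g combustion sample mol Cl = 0.001826 mol
mass O = 0.391 − (0.1979 + 0.01107 + 0.06472) = 0.1173 g → mol O = 0.1173 ÷ 15.999 = 0.007334 mol
Divide by the smallest (0.001826 mol): C 9.023, H 6.014, Cl 1.000, O 4.017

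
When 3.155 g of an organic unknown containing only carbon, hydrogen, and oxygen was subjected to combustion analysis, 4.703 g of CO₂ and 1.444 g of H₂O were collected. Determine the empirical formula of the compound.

mol C = 4.703 g CO₂ ÷ 44.009 g/mol = 0.10686 mol
mol H = 2 × 1.444 g H₂O ÷ 18.015 g/mol = 0.16031 mol
mass O = 3.155 − (1.2835 + 0.16159) = 1.7099 g → mol O = 1.7099 ÷ 15.999 = 0.10687 mol
Divide by the smallest (0.10686 mol): C 1.000, H 1.500, O 1.000
Multiplying each by 2 gives whole numbers: C 2.00, H 3.00, O 2.00

C2H3O2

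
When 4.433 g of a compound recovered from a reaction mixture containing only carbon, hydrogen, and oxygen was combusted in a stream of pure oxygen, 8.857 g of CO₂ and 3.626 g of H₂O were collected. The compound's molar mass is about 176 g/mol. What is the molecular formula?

C8H16O4

mol C = 8.857 g CO₂ ÷ 44.009 g/mol = 0.20125 mol
mol H = 2 × 3.626 g H₂O ÷ 18.015 g/mol = 0.40255 mol
mass O = 4.433 − (2.4173 + 0.40577) = 1.6100 g → mol O = 1.6100 ÷ 15.999 = 0.10063 mol
Divide by the smallest (0.10063 mol): C 2.000, H 4.000, O 1.000
Empirical formula: C2H4O
Empirical-formula mass = 44.05 g/mol; 176 ÷ 44.05 ≈ 4, so the molecular formula is C8H16O4.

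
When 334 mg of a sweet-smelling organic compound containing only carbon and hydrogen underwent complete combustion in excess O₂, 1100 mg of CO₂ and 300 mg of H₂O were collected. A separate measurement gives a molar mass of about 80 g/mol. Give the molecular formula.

mol C = 1.10 g CO₂ ÷ 44.009 g/mol = 0.02499 mol
mol H = 2 × 0.300 g H₂O ÷ 18.015 g/mol = 0.03331 mol
Divide by the smallest (0.02499 mol): C 1.000, H 1.332
Multiplying each by 3 gives whole numbers: C 3.00, H 4.00
Empirical formula: C3H4
Empirical-formula mass = 40.06 g/mol; 80 ÷ 40.06 ≈ 2, so the molecular formula is C6H8.

C6H8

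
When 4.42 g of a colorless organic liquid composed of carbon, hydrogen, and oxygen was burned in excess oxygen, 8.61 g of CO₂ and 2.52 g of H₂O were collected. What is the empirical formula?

C7H10O4

mol C = 8.61 g CO₂ ÷ 44.009 g/mol = 0.1956 mol
mol H = 2 × 2.52 g H₂O ÷ 18.015 g/mol = 0.2798 mol
mass O = 4.42 − (2.350 + 0.2820) = 1.788 g → mol O = 1.788 ÷ 15.999 = 0.1118 mol
Divide by the smallest (0.1118 mol): C 1.750, H 2.503, O 1.000
Multiplying each by 4 gives whole numbers: C 7.00, H 10.01, O 4.00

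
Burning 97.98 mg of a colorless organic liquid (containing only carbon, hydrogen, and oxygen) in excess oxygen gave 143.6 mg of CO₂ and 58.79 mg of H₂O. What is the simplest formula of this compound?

mol C = 0.1436 g CO₂ ÷ 44.009 g/mol = 0.0032630 mol
mol H = 2 × 0.05879 g H₂O ÷ 18.015 g/mol = 0.0065268 mol
mass O = 0.09798 − (0.039192 + 0.0065790) = 0.052209 g → mol O = 0.052209 ÷ 15.999 = 0.0032633 mol
Divide by the smallest (0.0032630 mol): C 1.000, H 2.000, O 1.000

CH2O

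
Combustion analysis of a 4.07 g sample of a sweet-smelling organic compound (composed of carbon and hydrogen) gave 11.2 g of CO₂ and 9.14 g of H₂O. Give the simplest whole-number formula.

CH4

mol C = 11.2 g CO₂ ÷ 44.009 g/mol = 0.2545 mol
mol H = 2 × 9.14 g H₂O ÷ 18.015 g/mol = 1.015 mol
Divide by the smallest (0.2545 mol): C 1.000, H 3.987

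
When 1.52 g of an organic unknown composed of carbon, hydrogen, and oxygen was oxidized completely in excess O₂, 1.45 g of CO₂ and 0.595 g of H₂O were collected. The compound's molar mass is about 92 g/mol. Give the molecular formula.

mol C = 1.45 g CO₂ ÷ 44.009 g/mol = 0.03295 mol
mol H = 2 × 0.595 g H₂O ÷ 18.015 g/mol = 0.06606 mol
mass O = 1.52 − (0.3957 + 0.06658) = 1.058 g → mol O = 1.058 ÷ 15.999 = 0.06611 mol
Divide by the smallest (0.03295 mol): C 1.000, H 2.005, O 2.006
Empirical formula: CH2O2
Empirical-formula mass = 46.02 g/mol; 92 ÷ 46.02 ≈ 2, so the molecular formula is C2H4O4.

C2H4O4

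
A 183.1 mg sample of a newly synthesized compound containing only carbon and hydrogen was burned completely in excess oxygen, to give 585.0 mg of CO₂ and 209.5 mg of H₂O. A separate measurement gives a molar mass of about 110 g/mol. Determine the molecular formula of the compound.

mol C = 0.5850 g CO₂ ÷ 44.009 g/mol = 0.013293 mol
mol H = 2 × 0.2095 g H₂O ÷ 18.015 g/mol = 0.023258 mol
Divide by the smallest (0.013293 mol): C 1.000, H 1.750
Multiplying each by 4 gives whole numbers: C 4.00, H 7.00
Empirical formula: C4H7
Empirical-formula mass = 55.10 g/mol; 110 ÷ 55.10 ≈ 2, so the molecular formula is C8H14.

C8H14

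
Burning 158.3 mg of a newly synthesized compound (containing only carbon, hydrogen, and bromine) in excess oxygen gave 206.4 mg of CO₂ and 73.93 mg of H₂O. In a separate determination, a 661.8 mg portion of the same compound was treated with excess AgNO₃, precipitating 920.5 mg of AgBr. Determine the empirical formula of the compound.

mol C = 0.2064 g CO₂ ÷ 44.009 g/mol = 0.0046899 mol
mol H = 2 × 0.07393 g H₂O ÷ 18.015 g/mol = 0.0082076 mol
From the AgBr data: mol Br per gram of compound = (0.9205 ÷ 187.772) ÷ 0.6618 = 0.0074074 mol/g, so in the 0.1583 g combustion sample mol Br = 0.0011726 mol
Divide by the smallest (0.0011726 mol): C 4.000, H 7.000, Br 1.000

C4H7Br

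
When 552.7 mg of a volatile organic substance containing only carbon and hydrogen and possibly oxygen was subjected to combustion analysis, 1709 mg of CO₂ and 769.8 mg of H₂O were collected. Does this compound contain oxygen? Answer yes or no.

mol C = 1.709 g CO₂ ÷ 44.009 g/mol = 0.038833 mol
mol H = 2 × 0.7698 g H₂O ÷ 18.015 g/mol = 0.085462 mol
C and H together account for 0.55257 g — essentially the entire 0.5527 g sample — so the compound contains no oxygen.

no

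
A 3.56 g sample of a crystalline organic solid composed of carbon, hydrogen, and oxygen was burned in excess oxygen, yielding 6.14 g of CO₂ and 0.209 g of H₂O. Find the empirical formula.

mol C = 6.14 g CO₂ ÷ 44.009 g/mol = 0.1395 mol
mol H = 2 × 0.209 g H₂O ÷ 18.015 g/mol = 0.02320 mol
mass O = 3.56 − (1.676 + 0.02339) = 1.861 g → mol O = 1.861 ÷ 15.999 = 0.1163 mol
Divide by the smallest (0.02320 mol): C 6.013, H 1.000, O 5.013

C6HO5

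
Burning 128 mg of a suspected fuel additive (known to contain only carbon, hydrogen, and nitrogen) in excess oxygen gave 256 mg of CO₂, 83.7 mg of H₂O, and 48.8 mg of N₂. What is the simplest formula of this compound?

C5H8N3

mol C = 0.256 g CO₂ ÷ 44.009 g/mol = 0.005817 mol
mol H = 2 × 0.0837 g H₂O ÷ 18.015 g/mol = 0.009292 mol
mol N = 2 × 0.0488 g N₂ ÷ 28.014 g/mol = 0.003484 mol
Divide by the smallest (0.003484 mol): C 1.670, H 2.667, N 1.000
Multiplying each by 3 gives whole numbers: C 5.01, H 8.00, N 3.00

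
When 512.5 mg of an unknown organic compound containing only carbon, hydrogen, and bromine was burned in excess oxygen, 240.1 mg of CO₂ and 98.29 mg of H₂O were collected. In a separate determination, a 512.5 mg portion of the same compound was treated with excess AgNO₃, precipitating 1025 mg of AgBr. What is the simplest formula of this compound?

mol C = 0.2401 g CO₂ ÷ 44.009 g/mol = 0.0054557 mol
mol H = 2 × 0.09829 g H₂O ÷ 18.015 g/mol = 0.010912 mol
From the AgBr data: mol Br per gram of compound = (1.025 ÷ 187.772) ÷ 0.5125 = 0.010651 mol/g, so in the 0.5125 g combustion sample mol Br = 0.0054587 mol
Divide by the smallest (0.0054557 mol): C 1.000, H 2.000, Br 1.001

CH2Br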